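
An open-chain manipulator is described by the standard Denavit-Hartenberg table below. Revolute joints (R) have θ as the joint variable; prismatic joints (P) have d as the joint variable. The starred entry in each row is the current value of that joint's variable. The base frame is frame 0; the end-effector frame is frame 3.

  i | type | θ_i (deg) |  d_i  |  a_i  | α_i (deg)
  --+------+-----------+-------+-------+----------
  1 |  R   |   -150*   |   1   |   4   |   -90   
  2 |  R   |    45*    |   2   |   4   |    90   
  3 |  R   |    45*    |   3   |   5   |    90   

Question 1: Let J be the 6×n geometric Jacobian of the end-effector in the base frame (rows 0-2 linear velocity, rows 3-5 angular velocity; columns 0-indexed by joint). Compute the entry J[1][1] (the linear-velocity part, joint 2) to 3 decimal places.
1.604

axis z_1 = (0.5000,-0.8660,0.0000); lever o_n−o_1 = (-3.6839,-8.5188,-3.2071)
cross product → J_v[:, 1] = (2.7774,1.6036,-7.4497)
J_ω[:, 1] = z_1
entry J[1][1] = 1.6036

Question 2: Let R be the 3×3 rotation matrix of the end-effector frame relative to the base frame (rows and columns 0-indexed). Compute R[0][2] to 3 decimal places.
-0.787

End-effector z-axis (col 2 of R) = (-0.7866,0.3624,-0.5000)
R[0][2] = -0.7866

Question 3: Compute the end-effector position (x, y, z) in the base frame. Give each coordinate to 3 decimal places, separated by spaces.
after link 1: o_1 = (-3.4641, -2.0000, 1.0000)
after link 2: o_2 = (-4.9136, -5.1463, -1.8284)
after link 3: o_3 = (-7.1480, -10.5188, -2.2071)

-7.148 -10.519 -2.207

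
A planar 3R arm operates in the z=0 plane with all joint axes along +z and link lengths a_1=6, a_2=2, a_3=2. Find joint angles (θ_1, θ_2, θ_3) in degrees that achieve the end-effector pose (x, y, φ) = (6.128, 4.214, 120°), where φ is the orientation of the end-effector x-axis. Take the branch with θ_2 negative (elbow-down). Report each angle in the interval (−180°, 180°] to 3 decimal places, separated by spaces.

wrist centre = target − a_3·(cos φ, sin φ) = (7.1280, 2.4819)
cos θ_2 = (56.9685−6²−2²)/(2·6·2) = 0.7070; θ_2 = -45.0071° (elbow-down)
β = atan2(2.4819,7.1280) = 19.1980°; ψ = atan2(-1.4144,7.4140) = -10.8006°
θ_1 = β − ψ = 29.9986°
θ_3 = φ − θ_1 − θ_2 = 135.0085° (wrapped to (-180°,180°])

29.999 -45.007 135.009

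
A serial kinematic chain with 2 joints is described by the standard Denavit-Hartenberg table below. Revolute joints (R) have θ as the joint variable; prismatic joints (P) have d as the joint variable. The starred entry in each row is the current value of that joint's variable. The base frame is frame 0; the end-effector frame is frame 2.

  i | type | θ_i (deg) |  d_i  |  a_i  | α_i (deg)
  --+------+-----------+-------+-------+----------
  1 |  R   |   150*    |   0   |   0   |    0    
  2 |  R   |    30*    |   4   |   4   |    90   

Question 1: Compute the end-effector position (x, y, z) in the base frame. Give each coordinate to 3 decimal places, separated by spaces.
after link 1: o_1 = (0.0000, 0.0000, 0.0000)
after link 2: o_2 = (-4.0000, 0.0000, 4.0000)

-4.000 0.000 4.000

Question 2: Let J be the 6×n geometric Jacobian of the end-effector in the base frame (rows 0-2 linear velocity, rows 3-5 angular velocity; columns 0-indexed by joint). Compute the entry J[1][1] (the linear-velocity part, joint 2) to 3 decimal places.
-4.000

axis z_1 = (0.0000,0.0000,1.0000); lever o_n−o_1 = (-4.0000,0.0000,4.0000)
cross product → J_v[:, 1] = (0.0000,-4.0000,0.0000)
J_ω[:, 1] = z_1
entry J[1][1] = -4.0000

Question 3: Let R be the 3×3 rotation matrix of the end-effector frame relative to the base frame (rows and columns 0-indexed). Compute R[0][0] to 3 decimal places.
End-effector x-axis (col 0 of R) = (-1.0000,0.0000,0.0000)
R[0][0] = -1.0000

-1.000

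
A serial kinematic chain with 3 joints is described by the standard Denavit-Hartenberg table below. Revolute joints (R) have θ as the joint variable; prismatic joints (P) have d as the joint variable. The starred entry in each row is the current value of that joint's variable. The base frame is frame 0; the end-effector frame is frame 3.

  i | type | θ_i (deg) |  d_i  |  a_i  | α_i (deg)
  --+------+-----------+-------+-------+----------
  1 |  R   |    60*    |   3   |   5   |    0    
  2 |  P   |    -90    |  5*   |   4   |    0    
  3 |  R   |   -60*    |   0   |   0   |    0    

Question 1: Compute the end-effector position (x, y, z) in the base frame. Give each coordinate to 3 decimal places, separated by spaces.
5.964 2.330 8.000

after link 1: o_1 = (2.5000, 4.3301, 3.0000)
after link 2: o_2 = (5.9641, 2.3301, 8.0000)
after link 3: o_3 = (5.9641, 2.3301, 8.0000)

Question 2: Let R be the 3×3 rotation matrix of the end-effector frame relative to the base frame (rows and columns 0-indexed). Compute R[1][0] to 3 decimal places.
End-effector x-axis (col 0 of R) = (0.0000,-1.0000,0.0000)
R[1][0] = -1.0000

-1.000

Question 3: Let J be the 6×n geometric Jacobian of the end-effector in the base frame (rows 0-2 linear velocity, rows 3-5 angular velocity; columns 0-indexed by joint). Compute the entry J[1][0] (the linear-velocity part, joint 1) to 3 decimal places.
axis z_0 = ẑ; lever o_n−o_0 = (5.9641,2.3301,8.0000)
cross product → J_v[:, 0] = (-2.3301,5.9641,0.0000)
J_ω[:, 0] = z_0
entry J[1][0] = 5.9641

5.964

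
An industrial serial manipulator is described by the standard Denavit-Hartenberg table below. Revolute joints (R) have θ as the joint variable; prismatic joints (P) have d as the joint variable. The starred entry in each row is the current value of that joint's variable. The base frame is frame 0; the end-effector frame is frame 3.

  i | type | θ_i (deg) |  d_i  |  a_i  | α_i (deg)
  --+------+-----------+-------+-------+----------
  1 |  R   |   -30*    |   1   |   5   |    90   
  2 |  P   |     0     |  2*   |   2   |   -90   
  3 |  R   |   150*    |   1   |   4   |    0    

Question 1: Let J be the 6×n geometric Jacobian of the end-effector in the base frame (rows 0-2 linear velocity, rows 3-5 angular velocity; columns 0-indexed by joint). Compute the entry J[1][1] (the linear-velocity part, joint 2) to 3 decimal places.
-0.866

prismatic axis z_1 = (-0.5000,-0.8660,0.0000)
J_v[:, 1] = z_1; J_ω[:, 1] = (0,0,0)
entry J[1][1] = -0.8660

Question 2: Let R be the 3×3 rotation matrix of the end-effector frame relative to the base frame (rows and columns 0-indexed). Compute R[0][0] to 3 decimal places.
End-effector x-axis (col 0 of R) = (-0.5000,0.8660,0.0000)
R[0][0] = -0.5000

-0.500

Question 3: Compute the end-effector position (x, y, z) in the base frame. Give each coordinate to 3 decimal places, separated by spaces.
after link 1: o_1 = (4.3301, -2.5000, 1.0000)
after link 2: o_2 = (5.0622, -5.2321, 1.0000)
after link 3: o_3 = (3.0622, -1.7679, 2.0000)

3.062 -1.768 2.000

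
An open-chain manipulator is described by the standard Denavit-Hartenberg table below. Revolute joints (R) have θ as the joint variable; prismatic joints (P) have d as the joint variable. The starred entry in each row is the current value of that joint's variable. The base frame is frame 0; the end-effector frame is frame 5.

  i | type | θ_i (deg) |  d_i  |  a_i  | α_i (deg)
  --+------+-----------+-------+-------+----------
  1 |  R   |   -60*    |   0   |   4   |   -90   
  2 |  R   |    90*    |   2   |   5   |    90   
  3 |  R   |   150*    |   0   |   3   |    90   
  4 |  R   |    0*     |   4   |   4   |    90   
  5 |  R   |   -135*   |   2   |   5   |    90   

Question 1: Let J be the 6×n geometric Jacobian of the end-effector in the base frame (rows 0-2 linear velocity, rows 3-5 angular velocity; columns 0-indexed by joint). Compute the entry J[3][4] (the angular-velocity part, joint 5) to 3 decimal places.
-0.500

axis z_4 = (-0.5000,0.8660,-0.0000); lever o_n−o_4 = (-5.1826,-0.6828,-1.2941)
cross product → J_v[:, 4] = (-1.1207,-0.6470,4.8296)
J_ω[:, 4] = z_4
entry J[3][4] = -0.5000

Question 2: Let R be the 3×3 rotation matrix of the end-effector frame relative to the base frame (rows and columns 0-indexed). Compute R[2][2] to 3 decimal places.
End-effector z-axis (col 2 of R) = (0.2241,0.1294,-0.9659)
R[2][2] = -0.9659

-0.966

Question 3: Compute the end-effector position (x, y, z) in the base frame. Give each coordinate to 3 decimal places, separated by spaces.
after link 1: o_1 = (2.0000, -3.4641, 0.0000)
after link 2: o_2 = (3.7321, -2.4641, -5.0000)
after link 3: o_3 = (5.0311, -1.7141, -2.4019)
after link 4: o_4 = (9.7631, 1.0179, -0.9378)
after link 5: o_5 = (4.5806, 0.3352, -2.2319)

4.581 0.335 -2.232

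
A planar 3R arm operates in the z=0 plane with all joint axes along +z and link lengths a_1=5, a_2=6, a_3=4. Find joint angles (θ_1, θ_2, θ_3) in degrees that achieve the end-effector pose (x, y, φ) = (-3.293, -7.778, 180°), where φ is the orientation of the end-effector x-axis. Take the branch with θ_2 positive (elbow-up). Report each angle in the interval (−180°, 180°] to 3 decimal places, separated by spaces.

-135.002 90.003 -135.000

wrist centre = target − a_3·(cos φ, sin φ) = (0.7070, -7.7780)
cos θ_2 = (60.9971−5²−6²)/(2·5·6) = -0.0000; θ_2 = 90.0027° (elbow-up)
β = atan2(-7.7780,0.7070) = -84.8062°; ψ = atan2(6.0000,4.9997) = 50.1960°
θ_1 = β − ψ = -135.0023°
θ_3 = φ − θ_1 − θ_2 = -135.0005° (wrapped to (-180°,180°])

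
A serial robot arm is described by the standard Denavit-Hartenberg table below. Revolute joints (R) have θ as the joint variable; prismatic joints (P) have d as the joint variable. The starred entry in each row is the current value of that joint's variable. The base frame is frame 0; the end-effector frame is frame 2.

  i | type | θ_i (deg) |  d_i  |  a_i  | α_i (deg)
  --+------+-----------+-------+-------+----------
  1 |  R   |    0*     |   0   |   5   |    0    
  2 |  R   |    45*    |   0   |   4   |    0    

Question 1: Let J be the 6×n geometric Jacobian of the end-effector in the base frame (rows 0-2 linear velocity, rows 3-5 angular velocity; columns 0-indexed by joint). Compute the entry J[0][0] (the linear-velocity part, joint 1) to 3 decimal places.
-2.828

axis z_0 = ẑ; lever o_n−o_0 = (7.8284,2.8284,0.0000)
cross product → J_v[:, 0] = (-2.8284,7.8284,0.0000)
J_ω[:, 0] = z_0
entry J[0][0] = -2.8284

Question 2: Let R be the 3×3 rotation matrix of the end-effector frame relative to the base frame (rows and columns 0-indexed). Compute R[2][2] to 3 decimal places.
1.000

End-effector z-axis (col 2 of R) = (0.0000,0.0000,1.0000)
R[2][2] = 1.0000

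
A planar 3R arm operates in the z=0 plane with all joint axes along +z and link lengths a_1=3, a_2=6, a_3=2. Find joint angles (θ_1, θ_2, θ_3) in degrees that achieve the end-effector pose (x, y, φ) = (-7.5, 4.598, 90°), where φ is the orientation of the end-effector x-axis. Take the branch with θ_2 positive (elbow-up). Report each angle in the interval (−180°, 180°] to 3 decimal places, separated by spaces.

120.000 60.001 -90.001

wrist centre = target − a_3·(cos φ, sin φ) = (-7.5000, 2.5980)
cos θ_2 = (62.9996−3²−6²)/(2·3·6) = 0.5000; θ_2 = 60.0007° (elbow-up)
β = atan2(2.5980,-7.5000) = 160.8939°; ψ = atan2(5.1962,5.9999) = 40.8939°
θ_1 = β − ψ = 120.0000°
θ_3 = φ − θ_1 − θ_2 = -90.0007° (wrapped to (-180°,180°])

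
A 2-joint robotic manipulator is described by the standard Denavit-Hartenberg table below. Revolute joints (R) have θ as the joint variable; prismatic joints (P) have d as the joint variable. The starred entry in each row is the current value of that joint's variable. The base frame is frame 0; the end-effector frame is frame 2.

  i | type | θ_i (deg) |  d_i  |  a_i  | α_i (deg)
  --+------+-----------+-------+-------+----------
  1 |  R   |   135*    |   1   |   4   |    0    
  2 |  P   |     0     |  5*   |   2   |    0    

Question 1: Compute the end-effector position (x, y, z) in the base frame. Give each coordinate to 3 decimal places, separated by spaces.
-4.243 4.243 6.000

after link 1: o_1 = (-2.8284, 2.8284, 1.0000)
after link 2: o_2 = (-4.2426, 4.2426, 6.0000)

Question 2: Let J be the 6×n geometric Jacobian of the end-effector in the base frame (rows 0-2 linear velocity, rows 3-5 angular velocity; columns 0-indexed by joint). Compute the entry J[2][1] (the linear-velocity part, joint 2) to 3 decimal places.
1.000

prismatic axis z_1 = (0.0000,0.0000,1.0000)
J_v[:, 1] = z_1; J_ω[:, 1] = (0,0,0)
entry J[2][1] = 1.0000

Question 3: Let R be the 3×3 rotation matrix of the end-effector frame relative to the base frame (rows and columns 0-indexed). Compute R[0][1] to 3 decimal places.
End-effector y-axis (col 1 of R) = (-0.7071,-0.7071,0.0000)
R[0][1] = -0.7071

-0.707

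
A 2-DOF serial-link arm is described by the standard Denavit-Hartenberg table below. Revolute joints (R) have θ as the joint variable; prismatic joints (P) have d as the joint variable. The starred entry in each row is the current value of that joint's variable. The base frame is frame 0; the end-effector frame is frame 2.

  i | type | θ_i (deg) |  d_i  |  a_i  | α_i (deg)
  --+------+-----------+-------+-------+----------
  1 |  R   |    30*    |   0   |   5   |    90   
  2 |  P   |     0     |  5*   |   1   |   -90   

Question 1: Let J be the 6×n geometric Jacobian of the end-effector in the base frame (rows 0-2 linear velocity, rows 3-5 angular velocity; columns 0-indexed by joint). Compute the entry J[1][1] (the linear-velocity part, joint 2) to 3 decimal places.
prismatic axis z_1 = (0.5000,-0.8660,0.0000)
J_v[:, 1] = z_1; J_ω[:, 1] = (0,0,0)
entry J[1][1] = -0.8660

-0.866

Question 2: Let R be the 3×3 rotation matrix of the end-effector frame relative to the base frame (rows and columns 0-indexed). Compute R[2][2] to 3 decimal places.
1.000

End-effector z-axis (col 2 of R) = (0.0000,0.0000,1.0000)
R[2][2] = 1.0000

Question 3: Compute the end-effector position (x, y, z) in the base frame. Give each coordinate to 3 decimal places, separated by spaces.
after link 1: o_1 = (4.3301, 2.5000, 0.0000)
after link 2: o_2 = (7.6962, -1.3301, 0.0000)

7.696 -1.330 0.000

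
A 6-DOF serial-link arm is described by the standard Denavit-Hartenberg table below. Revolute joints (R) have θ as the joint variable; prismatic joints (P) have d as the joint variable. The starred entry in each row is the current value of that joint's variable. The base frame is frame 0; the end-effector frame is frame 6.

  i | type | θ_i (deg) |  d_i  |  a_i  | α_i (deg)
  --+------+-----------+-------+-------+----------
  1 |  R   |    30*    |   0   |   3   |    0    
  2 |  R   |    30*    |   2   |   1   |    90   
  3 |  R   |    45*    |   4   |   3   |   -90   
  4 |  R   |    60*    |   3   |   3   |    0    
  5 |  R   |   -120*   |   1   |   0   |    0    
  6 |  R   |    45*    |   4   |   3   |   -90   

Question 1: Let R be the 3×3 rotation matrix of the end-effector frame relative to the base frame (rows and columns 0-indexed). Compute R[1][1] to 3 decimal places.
0.612

End-effector y-axis (col 1 of R) = (0.3536,0.6124,-0.7071)
R[1][1] = 0.6124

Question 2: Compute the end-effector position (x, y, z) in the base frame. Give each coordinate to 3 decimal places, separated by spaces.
4.772 0.908 12.888

after link 1: o_1 = (2.5981, 1.5000, 0.0000)
after link 2: o_2 = (3.0981, 2.3660, 2.0000)
after link 3: o_3 = (7.6228, 2.2031, 4.1213)
after link 4: o_4 = (4.8425, 2.5836, 7.3033)
after link 5: o_5 = (4.4890, 1.9712, 8.0104)
after link 6: o_6 = (4.7717, 0.9081, 12.8879)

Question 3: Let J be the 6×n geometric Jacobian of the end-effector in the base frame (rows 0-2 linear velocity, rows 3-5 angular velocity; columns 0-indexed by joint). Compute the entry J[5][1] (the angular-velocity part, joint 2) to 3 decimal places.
axis z_1 = (0.0000,0.0000,1.0000); lever o_n−o_1 = (2.1736,-0.5919,12.8879)
cross product → J_v[:, 1] = (0.5919,2.1736,-0.0000)
J_ω[:, 1] = z_1
entry J[5][1] = 1.0000

1.000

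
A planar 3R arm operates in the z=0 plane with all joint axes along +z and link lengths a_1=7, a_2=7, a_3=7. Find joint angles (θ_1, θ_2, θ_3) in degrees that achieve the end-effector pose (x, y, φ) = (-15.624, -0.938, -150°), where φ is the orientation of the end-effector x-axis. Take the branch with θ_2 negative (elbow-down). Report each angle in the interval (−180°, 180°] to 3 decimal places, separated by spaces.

-149.997 -90.005 90.002

wrist centre = target − a_3·(cos φ, sin φ) = (-9.5618, 2.5620)
cos θ_2 = (97.9923−7²−7²)/(2·7·7) = -0.0001; θ_2 = -90.0045° (elbow-down)
β = atan2(2.5620,-9.5618) = 165.0005°; ψ = atan2(-7.0000,6.9994) = -45.0023°
θ_1 = β − ψ = 210.0027°
θ_3 = φ − θ_1 − θ_2 = 90.0018° (wrapped to (-180°,180°])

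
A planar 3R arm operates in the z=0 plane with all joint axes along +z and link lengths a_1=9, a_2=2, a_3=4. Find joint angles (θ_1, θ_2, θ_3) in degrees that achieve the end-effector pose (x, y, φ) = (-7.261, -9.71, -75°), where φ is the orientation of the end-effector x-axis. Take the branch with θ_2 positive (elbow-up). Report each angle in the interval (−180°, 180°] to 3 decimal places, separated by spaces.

-154.653 59.986 19.666

wrist centre = target − a_3·(cos φ, sin φ) = (-8.2963, -5.8463)
cos θ_2 = (103.0074−9²−2²)/(2·9·2) = 0.5002; θ_2 = 59.9864° (elbow-up)
β = atan2(-5.8463,-8.2963) = -144.8281°; ψ = atan2(1.7318,10.0004) = 9.8247°
θ_1 = β − ψ = -154.6528°
θ_3 = φ − θ_1 − θ_2 = 19.6663° (wrapped to (-180°,180°])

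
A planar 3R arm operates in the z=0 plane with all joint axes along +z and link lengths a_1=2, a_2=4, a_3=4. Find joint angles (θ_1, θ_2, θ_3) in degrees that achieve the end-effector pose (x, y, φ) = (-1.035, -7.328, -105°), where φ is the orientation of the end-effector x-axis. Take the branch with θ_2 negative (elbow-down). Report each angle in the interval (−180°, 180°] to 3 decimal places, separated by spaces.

-0.001 -119.994 14.995

wrist centre = target − a_3·(cos φ, sin φ) = (0.0003, -3.4643)
cos θ_2 = (12.0014−2²−4²)/(2·2·4) = -0.4999; θ_2 = -119.9944° (elbow-down)
β = atan2(-3.4643,0.0003) = -89.9954°; ψ = atan2(-3.4643,0.0003) = -89.9944°
θ_1 = β − ψ = -0.0010°
θ_3 = φ − θ_1 − θ_2 = 14.9954° (wrapped to (-180°,180°])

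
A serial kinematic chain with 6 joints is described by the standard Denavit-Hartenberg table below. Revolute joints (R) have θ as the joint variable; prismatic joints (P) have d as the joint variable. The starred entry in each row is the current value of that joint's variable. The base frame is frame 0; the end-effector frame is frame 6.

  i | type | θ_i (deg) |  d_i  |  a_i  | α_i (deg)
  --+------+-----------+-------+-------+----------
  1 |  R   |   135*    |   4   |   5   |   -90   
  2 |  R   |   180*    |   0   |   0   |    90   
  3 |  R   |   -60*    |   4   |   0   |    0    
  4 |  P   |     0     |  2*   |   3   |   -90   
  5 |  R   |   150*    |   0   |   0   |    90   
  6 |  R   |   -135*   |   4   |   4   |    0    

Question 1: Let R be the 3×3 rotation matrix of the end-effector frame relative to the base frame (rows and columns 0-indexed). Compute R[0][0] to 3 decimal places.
0.408

End-effector x-axis (col 0 of R) = (0.4085,0.8415,-0.3536)
R[0][0] = 0.4085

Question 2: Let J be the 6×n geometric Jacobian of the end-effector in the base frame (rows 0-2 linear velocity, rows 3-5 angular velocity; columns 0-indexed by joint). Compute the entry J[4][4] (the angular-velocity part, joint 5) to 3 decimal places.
-0.966

axis z_4 = (0.2588,-0.9659,-0.0000); lever o_n−o_4 = (3.5658,3.8837,2.0499)
cross product → J_v[:, 4] = (-1.9800,-0.5306,4.4495)
J_ω[:, 4] = z_4
entry J[4][4] = -0.9659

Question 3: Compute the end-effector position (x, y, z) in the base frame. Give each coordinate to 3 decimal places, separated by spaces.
after link 1: o_1 = (-3.5355, 3.5355, 4.0000)
after link 2: o_2 = (-3.5355, 3.5355, 4.0000)
after link 3: o_3 = (-3.5355, 3.5355, 0.0000)
after link 4: o_4 = (-0.6378, 4.3120, -2.0000)
after link 5: o_5 = (-0.6378, 4.3120, -2.0000)
after link 6: o_6 = (2.9281, 8.1957, 0.0499)

2.928 8.196 0.050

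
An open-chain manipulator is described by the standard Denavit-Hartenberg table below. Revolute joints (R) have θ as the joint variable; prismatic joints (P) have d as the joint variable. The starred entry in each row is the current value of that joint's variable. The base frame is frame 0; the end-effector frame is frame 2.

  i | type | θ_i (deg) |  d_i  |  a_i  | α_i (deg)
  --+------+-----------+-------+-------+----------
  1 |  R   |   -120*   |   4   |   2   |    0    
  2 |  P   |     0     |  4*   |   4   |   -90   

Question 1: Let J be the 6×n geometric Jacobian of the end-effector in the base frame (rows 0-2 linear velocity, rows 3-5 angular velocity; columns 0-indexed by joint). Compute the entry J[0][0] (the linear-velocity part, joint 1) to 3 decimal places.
5.196

axis z_0 = ẑ; lever o_n−o_0 = (-3.0000,-5.1962,8.0000)
cross product → J_v[:, 0] = (5.1962,-3.0000,0.0000)
J_ω[:, 0] = z_0
entry J[0][0] = 5.1962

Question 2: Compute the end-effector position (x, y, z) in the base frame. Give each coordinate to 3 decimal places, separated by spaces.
after link 1: o_1 = (-1.0000, -1.7321, 4.0000)
after link 2: o_2 = (-3.0000, -5.1962, 8.0000)

-3.000 -5.196 8.000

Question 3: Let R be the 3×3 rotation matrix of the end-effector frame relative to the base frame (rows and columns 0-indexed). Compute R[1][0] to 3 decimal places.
End-effector x-axis (col 0 of R) = (-0.5000,-0.8660,0.0000)
R[1][0] = -0.8660

-0.866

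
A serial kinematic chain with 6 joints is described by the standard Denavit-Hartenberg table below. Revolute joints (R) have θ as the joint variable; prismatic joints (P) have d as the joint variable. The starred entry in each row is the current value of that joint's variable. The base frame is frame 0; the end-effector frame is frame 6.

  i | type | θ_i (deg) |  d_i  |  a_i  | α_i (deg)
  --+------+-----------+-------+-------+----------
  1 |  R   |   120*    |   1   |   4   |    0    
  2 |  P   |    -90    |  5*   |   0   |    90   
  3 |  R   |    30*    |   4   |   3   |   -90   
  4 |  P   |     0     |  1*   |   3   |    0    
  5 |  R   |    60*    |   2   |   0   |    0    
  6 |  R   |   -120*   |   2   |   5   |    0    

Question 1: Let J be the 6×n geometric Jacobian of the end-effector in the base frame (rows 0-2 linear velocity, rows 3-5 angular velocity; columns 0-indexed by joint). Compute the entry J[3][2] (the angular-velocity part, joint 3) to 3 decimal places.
axis z_2 = (0.5000,-0.8660,0.0000); lever o_n−o_2 = (8.3750,-4.7835,8.5801)
cross product → J_v[:, 2] = (-7.4306,-4.2901,4.8612)
J_ω[:, 2] = z_2
entry J[3][2] = 0.5000

0.500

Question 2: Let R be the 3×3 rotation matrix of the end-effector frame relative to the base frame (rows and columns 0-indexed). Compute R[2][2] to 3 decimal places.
End-effector z-axis (col 2 of R) = (-0.4330,-0.2500,0.8660)
R[2][2] = 0.8660

0.866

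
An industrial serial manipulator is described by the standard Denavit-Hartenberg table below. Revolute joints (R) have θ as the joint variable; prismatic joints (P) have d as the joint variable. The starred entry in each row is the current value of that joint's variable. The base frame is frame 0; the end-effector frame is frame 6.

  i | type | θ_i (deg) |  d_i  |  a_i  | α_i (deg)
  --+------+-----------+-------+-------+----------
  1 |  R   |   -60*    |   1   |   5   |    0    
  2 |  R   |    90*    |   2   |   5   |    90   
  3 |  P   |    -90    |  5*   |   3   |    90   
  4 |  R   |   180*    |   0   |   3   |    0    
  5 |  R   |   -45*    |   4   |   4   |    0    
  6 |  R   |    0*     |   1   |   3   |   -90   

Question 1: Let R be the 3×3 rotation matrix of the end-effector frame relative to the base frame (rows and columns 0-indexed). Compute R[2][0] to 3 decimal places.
End-effector x-axis (col 0 of R) = (0.3536,-0.6124,0.7071)
R[2][0] = 0.7071

0.707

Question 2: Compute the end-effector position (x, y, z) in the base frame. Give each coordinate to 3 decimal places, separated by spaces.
7.475 -12.947 7.950

after link 1: o_1 = (2.5000, -4.3301, 1.0000)
after link 2: o_2 = (6.8301, -1.8301, 3.0000)
after link 3: o_3 = (9.3301, -6.1603, 0.0000)
after link 4: o_4 = (9.3301, -6.1603, 3.0000)
after link 5: o_5 = (7.2802, -10.6097, 5.8284)
after link 6: o_6 = (7.4749, -12.9469, 7.9497)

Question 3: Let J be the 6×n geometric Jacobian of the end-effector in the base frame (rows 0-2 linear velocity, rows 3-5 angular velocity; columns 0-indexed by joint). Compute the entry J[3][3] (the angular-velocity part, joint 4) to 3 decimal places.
axis z_3 = (-0.8660,-0.5000,-0.0000); lever o_n−o_3 = (-1.8553,-6.7866,7.9497)
cross product → J_v[:, 3] = (-3.9749,6.8847,4.9497)
J_ω[:, 3] = z_3
entry J[3][3] = -0.8660

-0.866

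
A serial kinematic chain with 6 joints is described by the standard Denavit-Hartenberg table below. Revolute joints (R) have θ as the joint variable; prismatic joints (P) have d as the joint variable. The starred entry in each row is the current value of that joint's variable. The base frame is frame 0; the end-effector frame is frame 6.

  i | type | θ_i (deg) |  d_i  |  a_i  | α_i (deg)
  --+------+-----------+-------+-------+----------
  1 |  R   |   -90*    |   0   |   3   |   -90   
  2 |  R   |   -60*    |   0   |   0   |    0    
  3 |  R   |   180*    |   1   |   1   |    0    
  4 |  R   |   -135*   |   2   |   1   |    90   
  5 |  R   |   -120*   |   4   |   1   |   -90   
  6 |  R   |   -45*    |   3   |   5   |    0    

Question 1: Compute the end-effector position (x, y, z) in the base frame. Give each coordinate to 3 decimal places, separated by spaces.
after link 1: o_1 = (0.0000, -3.0000, 0.0000)
after link 2: o_2 = (0.0000, -3.0000, 0.0000)
after link 3: o_3 = (1.0000, -2.5000, -0.8660)
after link 4: o_4 = (3.0000, -3.4659, -0.6072)
after link 5: o_5 = (2.1340, -1.9477, 3.1271)
after link 6: o_6 = (-2.4279, -1.8346, 6.7571)

-2.428 -1.835 6.757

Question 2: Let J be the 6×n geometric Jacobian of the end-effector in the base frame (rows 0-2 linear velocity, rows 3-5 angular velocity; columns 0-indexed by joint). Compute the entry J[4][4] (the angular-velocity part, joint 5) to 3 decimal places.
axis z_4 = (-0.0000,0.2588,0.9659); lever o_n−o_4 = (-5.4279,1.6313,7.3643)
cross product → J_v[:, 4] = (0.3303,-5.2429,1.4048)
J_ω[:, 4] = z_4
entry J[4][4] = 0.2588

0.259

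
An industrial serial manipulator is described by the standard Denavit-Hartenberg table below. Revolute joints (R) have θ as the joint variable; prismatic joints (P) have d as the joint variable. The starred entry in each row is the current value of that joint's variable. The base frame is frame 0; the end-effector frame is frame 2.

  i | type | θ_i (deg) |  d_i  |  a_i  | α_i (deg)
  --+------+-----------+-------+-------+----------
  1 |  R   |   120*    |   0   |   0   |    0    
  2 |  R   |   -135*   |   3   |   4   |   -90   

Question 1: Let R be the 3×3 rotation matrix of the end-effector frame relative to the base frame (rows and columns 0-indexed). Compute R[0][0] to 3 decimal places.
End-effector x-axis (col 0 of R) = (0.9659,-0.2588,0.0000)
R[0][0] = 0.9659

0.966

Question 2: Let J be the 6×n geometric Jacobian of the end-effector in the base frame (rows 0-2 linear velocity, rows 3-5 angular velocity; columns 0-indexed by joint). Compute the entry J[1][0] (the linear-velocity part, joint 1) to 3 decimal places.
axis z_0 = ẑ; lever o_n−o_0 = (3.8637,-1.0353,3.0000)
cross product → J_v[:, 0] = (1.0353,3.8637,-0.0000)
J_ω[:, 0] = z_0
entry J[1][0] = 3.8637

3.864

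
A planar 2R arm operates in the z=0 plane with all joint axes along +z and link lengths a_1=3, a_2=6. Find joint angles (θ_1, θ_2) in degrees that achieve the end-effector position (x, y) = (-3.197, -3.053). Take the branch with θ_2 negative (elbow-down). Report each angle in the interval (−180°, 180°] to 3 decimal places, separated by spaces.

-29.988 -135.006

cos θ_2 = (19.5416−3²−6²)/(2·3·6) = -0.7072; θ_2 = -135.0057° (elbow-down)
β = atan2(-3.0530,-3.1970) = -136.3199°; ψ = atan2(-4.2422,-1.2431) = -106.3318°
θ_1 = β − ψ = -29.9881°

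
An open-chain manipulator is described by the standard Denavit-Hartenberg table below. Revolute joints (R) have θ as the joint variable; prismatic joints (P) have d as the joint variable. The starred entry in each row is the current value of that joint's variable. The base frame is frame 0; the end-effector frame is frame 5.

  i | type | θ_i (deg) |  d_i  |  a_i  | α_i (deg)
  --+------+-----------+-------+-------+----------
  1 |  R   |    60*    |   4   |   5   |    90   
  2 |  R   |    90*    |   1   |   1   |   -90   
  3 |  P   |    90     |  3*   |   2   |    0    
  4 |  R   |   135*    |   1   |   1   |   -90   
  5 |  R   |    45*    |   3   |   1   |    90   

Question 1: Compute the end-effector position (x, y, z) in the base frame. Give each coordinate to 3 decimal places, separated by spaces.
2.870 0.314 5.914

after link 1: o_1 = (2.5000, 4.3301, 4.0000)
after link 2: o_2 = (3.3660, 3.8301, 5.0000)
after link 3: o_3 = (0.1340, 2.2321, 5.0000)
after link 4: o_4 = (0.2463, 1.0125, 4.2929)
after link 5: o_5 = (2.8700, 0.3142, 5.9142)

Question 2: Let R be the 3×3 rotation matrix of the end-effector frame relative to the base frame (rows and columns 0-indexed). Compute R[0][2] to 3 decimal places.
End-effector z-axis (col 2 of R) = (0.0795,-0.8624,-0.5000)
R[0][2] = 0.0795

0.079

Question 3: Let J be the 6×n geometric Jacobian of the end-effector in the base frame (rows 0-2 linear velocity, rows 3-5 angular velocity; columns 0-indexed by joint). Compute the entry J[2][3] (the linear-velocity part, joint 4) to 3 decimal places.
axis z_3 = (-0.5000,-0.8660,0.0000); lever o_n−o_3 = (2.7361,-1.9179,0.9142)
cross product → J_v[:, 3] = (-0.7917,0.4571,3.3284)
J_ω[:, 3] = z_3
entry J[2][3] = 3.3284

3.328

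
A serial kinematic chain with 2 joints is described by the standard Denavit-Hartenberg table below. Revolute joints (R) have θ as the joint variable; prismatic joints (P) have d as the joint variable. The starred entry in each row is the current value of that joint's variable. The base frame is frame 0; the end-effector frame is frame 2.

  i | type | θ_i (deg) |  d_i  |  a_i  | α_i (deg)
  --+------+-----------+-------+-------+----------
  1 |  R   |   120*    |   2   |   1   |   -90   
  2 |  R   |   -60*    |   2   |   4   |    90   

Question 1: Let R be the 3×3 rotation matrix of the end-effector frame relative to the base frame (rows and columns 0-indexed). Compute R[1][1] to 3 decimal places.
-0.500

End-effector y-axis (col 1 of R) = (-0.8660,-0.5000,0.0000)
R[1][1] = -0.5000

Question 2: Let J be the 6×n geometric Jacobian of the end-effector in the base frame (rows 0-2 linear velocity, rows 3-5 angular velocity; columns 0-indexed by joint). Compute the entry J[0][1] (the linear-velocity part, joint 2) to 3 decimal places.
-1.732

axis z_1 = (-0.8660,-0.5000,0.0000); lever o_n−o_1 = (-2.7321,0.7321,3.4641)
cross product → J_v[:, 1] = (-1.7321,3.0000,-2.0000)
J_ω[:, 1] = z_1
entry J[0][1] = -1.7321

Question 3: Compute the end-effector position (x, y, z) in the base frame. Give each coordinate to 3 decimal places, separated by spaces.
after link 1: o_1 = (-0.5000, 0.8660, 2.0000)
after link 2: o_2 = (-3.2321, 1.5981, 5.4641)

-3.232 1.598 5.464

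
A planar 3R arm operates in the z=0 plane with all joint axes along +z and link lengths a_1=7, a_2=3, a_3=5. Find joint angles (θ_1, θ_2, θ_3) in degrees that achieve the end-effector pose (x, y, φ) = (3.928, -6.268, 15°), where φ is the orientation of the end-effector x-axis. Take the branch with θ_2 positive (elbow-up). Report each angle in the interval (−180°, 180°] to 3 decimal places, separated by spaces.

wrist centre = target − a_3·(cos φ, sin φ) = (-0.9016, -7.5621)
cos θ_2 = (57.9982−7²−3²)/(2·7·3) = -0.0000; θ_2 = 90.0024° (elbow-up)
β = atan2(-7.5621,-0.9016) = -96.7993°; ψ = atan2(3.0000,6.9999) = 23.1990°
θ_1 = β − ψ = -119.9982°
θ_3 = φ − θ_1 − θ_2 = 44.9958° (wrapped to (-180°,180°])

-119.998 90.002 44.996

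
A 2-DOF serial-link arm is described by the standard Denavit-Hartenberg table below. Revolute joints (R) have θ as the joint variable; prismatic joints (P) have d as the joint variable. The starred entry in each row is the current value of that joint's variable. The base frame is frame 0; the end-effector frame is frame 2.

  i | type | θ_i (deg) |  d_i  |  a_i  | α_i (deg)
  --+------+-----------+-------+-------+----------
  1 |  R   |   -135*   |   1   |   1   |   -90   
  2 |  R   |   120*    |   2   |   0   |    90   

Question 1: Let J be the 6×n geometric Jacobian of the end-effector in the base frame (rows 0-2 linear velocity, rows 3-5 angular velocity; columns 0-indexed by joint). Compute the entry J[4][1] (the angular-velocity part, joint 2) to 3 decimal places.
axis z_1 = (0.7071,-0.7071,0.0000); lever o_n−o_1 = (1.4142,-1.4142,0.0000)
cross product → J_v[:, 1] = (-0.0000,-0.0000,0.0000)
J_ω[:, 1] = z_1
entry J[4][1] = -0.7071

-0.707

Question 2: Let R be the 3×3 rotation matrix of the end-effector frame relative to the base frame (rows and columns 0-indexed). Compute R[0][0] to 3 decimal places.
End-effector x-axis (col 0 of R) = (0.3536,0.3536,-0.8660)
R[0][0] = 0.3536

0.354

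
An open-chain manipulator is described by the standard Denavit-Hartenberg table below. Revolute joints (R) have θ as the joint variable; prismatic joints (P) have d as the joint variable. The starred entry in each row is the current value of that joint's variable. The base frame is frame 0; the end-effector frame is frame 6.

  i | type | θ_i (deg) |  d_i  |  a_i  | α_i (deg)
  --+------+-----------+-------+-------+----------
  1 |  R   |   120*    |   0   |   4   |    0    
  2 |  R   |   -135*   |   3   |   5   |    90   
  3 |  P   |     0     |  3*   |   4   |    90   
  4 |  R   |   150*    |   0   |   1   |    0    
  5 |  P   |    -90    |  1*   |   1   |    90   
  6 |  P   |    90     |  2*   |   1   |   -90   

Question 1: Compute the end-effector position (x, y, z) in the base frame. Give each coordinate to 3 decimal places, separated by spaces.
after link 1: o_1 = (-2.0000, 3.4641, 0.0000)
after link 2: o_2 = (2.8296, 2.1700, 3.0000)
after link 3: o_3 = (5.9169, -1.7630, 3.0000)
after link 4: o_4 = (4.9509, -2.0219, 3.0000)
after link 5: o_5 = (5.2098, -2.9878, 2.0000)
after link 6: o_6 = (7.1416, -2.4702, 1.0000)

7.142 -2.470 1.000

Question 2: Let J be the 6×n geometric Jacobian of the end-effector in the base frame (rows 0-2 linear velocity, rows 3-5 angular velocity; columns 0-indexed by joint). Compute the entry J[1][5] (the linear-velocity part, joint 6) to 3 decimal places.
prismatic axis z_5 = (0.9659,0.2588,-0.0000)
J_v[:, 5] = z_5; J_ω[:, 5] = (0,0,0)
entry J[1][5] = 0.2588

0.259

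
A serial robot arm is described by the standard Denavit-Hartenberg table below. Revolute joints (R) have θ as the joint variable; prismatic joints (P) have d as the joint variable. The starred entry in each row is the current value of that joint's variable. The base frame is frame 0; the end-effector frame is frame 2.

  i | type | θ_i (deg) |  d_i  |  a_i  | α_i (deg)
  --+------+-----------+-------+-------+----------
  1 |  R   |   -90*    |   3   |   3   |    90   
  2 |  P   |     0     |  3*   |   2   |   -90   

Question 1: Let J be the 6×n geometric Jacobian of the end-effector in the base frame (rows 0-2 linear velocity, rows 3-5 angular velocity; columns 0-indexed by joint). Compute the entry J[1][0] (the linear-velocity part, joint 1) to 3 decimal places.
axis z_0 = ẑ; lever o_n−o_0 = (-3.0000,-5.0000,3.0000)
cross product → J_v[:, 0] = (5.0000,-3.0000,0.0000)
J_ω[:, 0] = z_0
entry J[1][0] = -3.0000

-3.000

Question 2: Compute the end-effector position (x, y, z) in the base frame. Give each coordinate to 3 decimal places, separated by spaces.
after link 1: o_1 = (0.0000, -3.0000, 3.0000)
after link 2: o_2 = (-3.0000, -5.0000, 3.0000)

-3.000 -5.000 3.000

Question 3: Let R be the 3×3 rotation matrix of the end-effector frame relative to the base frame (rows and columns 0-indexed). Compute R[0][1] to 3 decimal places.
End-effector y-axis (col 1 of R) = (1.0000,0.0000,0.0000)
R[0][1] = 1.0000

1.000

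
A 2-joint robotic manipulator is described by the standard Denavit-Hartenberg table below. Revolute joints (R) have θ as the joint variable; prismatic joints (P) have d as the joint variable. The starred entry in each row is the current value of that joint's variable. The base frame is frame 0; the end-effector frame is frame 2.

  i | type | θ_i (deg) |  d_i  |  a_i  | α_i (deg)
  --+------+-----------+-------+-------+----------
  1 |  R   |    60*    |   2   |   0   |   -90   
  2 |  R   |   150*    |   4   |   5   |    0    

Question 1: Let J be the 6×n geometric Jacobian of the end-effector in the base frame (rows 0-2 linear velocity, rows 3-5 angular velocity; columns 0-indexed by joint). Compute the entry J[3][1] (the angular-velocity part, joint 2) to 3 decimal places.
axis z_1 = (-0.8660,0.5000,0.0000); lever o_n−o_1 = (-5.6292,-1.7500,-2.5000)
cross product → J_v[:, 1] = (-1.2500,-2.1651,4.3301)
J_ω[:, 1] = z_1
entry J[3][1] = -0.8660

-0.866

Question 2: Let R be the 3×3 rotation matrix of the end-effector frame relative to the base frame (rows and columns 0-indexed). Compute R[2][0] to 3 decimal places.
End-effector x-axis (col 0 of R) = (-0.4330,-0.7500,-0.5000)
R[2][0] = -0.5000

-0.500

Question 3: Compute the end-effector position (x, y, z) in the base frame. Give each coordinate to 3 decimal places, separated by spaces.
-5.629 -1.750 -0.500

after link 1: o_1 = (0.0000, 0.0000, 2.0000)
after link 2: o_2 = (-5.6292, -1.7500, -0.5000)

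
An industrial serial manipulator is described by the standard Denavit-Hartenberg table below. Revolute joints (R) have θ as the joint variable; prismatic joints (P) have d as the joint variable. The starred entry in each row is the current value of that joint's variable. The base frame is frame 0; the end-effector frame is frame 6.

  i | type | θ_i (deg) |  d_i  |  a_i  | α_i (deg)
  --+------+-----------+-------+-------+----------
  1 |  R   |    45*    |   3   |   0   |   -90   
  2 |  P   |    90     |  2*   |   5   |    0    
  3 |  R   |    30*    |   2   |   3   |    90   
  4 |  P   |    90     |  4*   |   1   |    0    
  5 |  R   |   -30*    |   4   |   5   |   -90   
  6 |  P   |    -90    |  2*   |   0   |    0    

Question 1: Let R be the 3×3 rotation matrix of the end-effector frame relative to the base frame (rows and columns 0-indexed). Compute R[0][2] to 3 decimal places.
End-effector z-axis (col 2 of R) = (-0.0474,0.6597,0.7500)
R[0][2] = -0.0474

-0.047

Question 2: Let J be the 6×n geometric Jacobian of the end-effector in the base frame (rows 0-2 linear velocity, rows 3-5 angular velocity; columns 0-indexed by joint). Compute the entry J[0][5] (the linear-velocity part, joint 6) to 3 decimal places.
prismatic axis z_5 = (-0.0474,0.6597,0.7500)
J_v[:, 5] = z_5; J_ω[:, 5] = (0,0,0)
entry J[0][5] = -0.0474

-0.047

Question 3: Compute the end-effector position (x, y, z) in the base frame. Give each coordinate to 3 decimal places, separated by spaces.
after link 1: o_1 = (0.0000, 0.0000, 3.0000)
after link 2: o_2 = (-1.4142, 1.4142, -2.0000)
after link 3: o_3 = (-3.8891, 1.7678, -4.5981)
after link 4: o_4 = (-2.1467, 4.9244, -6.5981)
after link 5: o_5 = (-3.6430, 9.5518, -10.7631)
after link 6: o_6 = (-3.7377, 10.8713, -9.2631)

-3.738 10.871 -9.263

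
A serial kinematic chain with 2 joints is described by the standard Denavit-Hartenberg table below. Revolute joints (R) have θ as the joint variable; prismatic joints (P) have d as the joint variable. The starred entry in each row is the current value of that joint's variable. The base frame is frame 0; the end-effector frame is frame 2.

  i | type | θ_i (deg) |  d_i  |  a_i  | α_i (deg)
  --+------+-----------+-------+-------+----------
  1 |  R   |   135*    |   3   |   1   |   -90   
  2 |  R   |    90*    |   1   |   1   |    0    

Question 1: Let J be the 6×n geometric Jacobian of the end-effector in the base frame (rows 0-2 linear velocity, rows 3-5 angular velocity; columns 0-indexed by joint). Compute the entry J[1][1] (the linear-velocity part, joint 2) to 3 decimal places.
axis z_1 = (-0.7071,-0.7071,0.0000); lever o_n−o_1 = (-0.7071,-0.7071,-1.0000)
cross product → J_v[:, 1] = (0.7071,-0.7071,-0.0000)
J_ω[:, 1] = z_1
entry J[1][1] = -0.7071

-0.707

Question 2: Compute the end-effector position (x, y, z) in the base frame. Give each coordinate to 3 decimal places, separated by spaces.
-1.414 0.000 2.000

after link 1: o_1 = (-0.7071, 0.7071, 3.0000)
after link 2: o_2 = (-1.4142, 0.0000, 2.0000)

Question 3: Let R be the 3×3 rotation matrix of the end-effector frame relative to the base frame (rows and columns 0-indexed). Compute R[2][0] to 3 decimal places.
End-effector x-axis (col 0 of R) = (-0.0000,0.0000,-1.0000)
R[2][0] = -1.0000

-1.000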